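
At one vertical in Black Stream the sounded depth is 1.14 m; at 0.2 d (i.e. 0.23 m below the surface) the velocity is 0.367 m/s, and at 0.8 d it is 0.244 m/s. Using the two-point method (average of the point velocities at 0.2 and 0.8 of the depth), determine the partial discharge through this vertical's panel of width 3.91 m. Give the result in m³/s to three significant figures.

1.36 m³/s

v̄ = (0.367 + 0.244) / 2 = 0.3055 m/s
q = v̄ × d × w = 0.3055 × 1.14 × 3.91 = 1.362 m³/s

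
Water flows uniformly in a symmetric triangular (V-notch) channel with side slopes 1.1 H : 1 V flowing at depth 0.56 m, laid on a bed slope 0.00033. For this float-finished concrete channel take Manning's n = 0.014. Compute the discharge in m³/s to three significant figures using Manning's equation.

0.157 m³/s

A = z·y² = 1.1×0.56² = 0.3450 m²
P = 2y√(1+z²) = 2×0.56×√(1+1.1²) = 1.665 m
R = A/P = 0.3450/1.665 = 0.2072 m
Q = (1/n)·A·R^(2/3)·S^(1/2) = (1/0.014) × 0.3450 × 0.2072^(2/3) × 0.00033^(1/2) = 0.1567 m³/s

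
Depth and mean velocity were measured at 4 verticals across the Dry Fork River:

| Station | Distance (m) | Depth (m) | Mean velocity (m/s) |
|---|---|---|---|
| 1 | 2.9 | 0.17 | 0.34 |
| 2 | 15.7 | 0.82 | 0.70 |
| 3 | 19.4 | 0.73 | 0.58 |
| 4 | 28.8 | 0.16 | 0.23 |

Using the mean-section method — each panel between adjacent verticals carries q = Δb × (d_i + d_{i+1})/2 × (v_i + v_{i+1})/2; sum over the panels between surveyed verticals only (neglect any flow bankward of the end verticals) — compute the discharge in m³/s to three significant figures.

Panel 1-2: Δb = 12.8 m, d̄ = (0.17+0.82)/2 = 0.495, v̄ = (0.34+0.70)/2 = 0.52 → q = 12.8×0.495×0.52 = 3.295 m³/s
Panel 2-3: Δb = 3.7 m, d̄ = (0.82+0.73)/2 = 0.775, v̄ = (0.70+0.58)/2 = 0.64 → q = 3.7×0.775×0.64 = 1.835 m³/s
Panel 3-4: Δb = 9.4 m, d̄ = (0.73+0.16)/2 = 0.445, v̄ = (0.58+0.23)/2 = 0.405 → q = 9.4×0.445×0.405 = 1.694 m³/s
Q = Σ q = 6.824 m³/s

6.82 m³/s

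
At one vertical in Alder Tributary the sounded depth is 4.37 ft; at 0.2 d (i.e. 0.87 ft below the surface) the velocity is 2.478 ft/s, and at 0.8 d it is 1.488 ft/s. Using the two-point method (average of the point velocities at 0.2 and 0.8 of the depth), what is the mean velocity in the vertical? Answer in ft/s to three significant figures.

v̄ = (2.478 + 1.488) / 2 = 1.983 ft/s

1.98 ft/s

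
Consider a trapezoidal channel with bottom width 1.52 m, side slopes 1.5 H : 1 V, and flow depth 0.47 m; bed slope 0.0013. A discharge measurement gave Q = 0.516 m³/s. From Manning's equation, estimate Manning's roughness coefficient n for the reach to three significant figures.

0.0346

A = (b + z·y)·y = (1.52 + 1.5×0.47)×0.47 = 1.046 m²
P = b + 2y√(1+z²) = 1.52 + 2×0.47×√(1+1.5²) = 3.215 m
R = A/P = 1.046/3.215 = 0.3253 m
n = (1/Q)·A·R^(2/3)·S^(1/2) = (1/0.516) × 1.046 × 0.4730 × 0.03606 = 0.03456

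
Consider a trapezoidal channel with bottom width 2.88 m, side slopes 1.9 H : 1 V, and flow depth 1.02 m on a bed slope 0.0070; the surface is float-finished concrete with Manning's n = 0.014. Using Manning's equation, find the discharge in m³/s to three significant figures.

A = (b + z·y)·y = (2.88 + 1.9×1.02)×1.02 = 4.914 m²
P = b + 2y√(1+z²) = 2.88 + 2×1.02×√(1+1.9²) = 7.260 m
R = A/P = 4.914/7.260 = 0.6769 m
Q = (1/n)·A·R^(2/3)·S^(1/2) = (1/0.014) × 4.914 × 0.6769^(2/3) × 0.0070^(1/2) = 22.64 m³/s

22.6 m³/s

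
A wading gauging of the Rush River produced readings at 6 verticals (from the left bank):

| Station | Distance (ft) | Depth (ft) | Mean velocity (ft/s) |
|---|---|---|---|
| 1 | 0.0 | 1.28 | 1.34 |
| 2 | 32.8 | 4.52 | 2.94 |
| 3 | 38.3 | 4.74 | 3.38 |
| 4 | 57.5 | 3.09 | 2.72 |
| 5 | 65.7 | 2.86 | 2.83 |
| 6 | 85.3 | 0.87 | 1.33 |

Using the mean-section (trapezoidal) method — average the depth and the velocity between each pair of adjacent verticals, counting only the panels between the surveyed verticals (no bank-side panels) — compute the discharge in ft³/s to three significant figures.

657 ft³/s

Panel 1-2: Δb = 32.8 ft, d̄ = (1.28+4.52)/2 = 2.9, v̄ = (1.34+2.94)/2 = 2.14 → q = 32.8×2.9×2.14 = 203.6 ft³/s
Panel 2-3: Δb = 5.5 ft, d̄ = (4.52+4.74)/2 = 4.63, v̄ = (2.94+3.38)/2 = 3.16 → q = 5.5×4.63×3.16 = 80.47 ft³/s
Panel 3-4: Δb = 19.2 ft, d̄ = (4.74+3.09)/2 = 3.915, v̄ = (3.38+2.72)/2 = 3.05 → q = 19.2×3.915×3.05 = 229.3 ft³/s
Panel 4-5: Δb = 8.2 ft, d̄ = (3.09+2.86)/2 = 2.975, v̄ = (2.72+2.83)/2 = 2.775 → q = 8.2×2.975×2.775 = 67.70 ft³/s
Panel 5-6: Δb = 19.6 ft, d̄ = (2.86+0.87)/2 = 1.865, v̄ = (2.83+1.33)/2 = 2.08 → q = 19.6×1.865×2.08 = 76.03 ft³/s
Q = Σ q = 657.0 ft³/s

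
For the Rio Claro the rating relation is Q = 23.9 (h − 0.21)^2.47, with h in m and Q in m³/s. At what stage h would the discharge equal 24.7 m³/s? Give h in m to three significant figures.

h − h₀ = (Q/C)^(1/b) = (24.7/23.9)^(1/2.47) = 1.013 m
h = 0.21 + 1.013 = 1.223 m

1.22 m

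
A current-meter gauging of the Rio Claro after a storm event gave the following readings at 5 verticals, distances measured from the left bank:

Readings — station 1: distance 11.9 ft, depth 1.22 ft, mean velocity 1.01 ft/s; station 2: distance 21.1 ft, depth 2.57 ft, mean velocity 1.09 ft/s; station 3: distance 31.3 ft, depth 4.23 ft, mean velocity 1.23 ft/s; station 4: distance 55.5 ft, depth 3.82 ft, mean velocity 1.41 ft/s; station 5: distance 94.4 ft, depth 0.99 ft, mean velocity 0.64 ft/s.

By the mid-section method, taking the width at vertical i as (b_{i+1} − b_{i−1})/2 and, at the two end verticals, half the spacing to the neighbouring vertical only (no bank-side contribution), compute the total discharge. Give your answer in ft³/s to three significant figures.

305 ft³/s

w_1 = (21.1 − 11.9)/2 = 4.6 ft; q_1 = 1.01 × 1.22 × 4.6 = 5.668 ft³/s
w_2 = (31.3 − 11.9)/2 = 9.7 ft; q_2 = 1.09 × 2.57 × 9.7 = 27.17 ft³/s
w_3 = (55.5 − 21.1)/2 = 17.2 ft; q_3 = 1.23 × 4.23 × 17.2 = 89.49 ft³/s
w_4 = (94.4 − 31.3)/2 = 31.55 ft; q_4 = 1.41 × 3.82 × 31.55 = 169.9 ft³/s
w_5 = (94.4 − 55.5)/2 = 19.45 ft; q_5 = 0.64 × 0.99 × 19.45 = 12.32 ft³/s
Q = Σ qᵢ = 304.6 ft³/s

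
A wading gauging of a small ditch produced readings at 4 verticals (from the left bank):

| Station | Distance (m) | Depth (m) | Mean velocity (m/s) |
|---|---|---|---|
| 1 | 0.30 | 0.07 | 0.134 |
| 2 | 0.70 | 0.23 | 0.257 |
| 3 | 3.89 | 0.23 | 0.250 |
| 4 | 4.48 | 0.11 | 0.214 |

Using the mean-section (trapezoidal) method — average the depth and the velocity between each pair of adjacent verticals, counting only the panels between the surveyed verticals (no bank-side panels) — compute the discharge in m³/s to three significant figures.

Panel 1-2: Δb = 0.4 m, d̄ = (0.07+0.23)/2 = 0.15, v̄ = (0.134+0.257)/2 = 0.1955 → q = 0.4×0.15×0.1955 = 0.01173 m³/s
Panel 2-3: Δb = 3.19 m, d̄ = (0.23+0.23)/2 = 0.23, v̄ = (0.257+0.250)/2 = 0.2535 → q = 3.19×0.23×0.2535 = 0.1860 m³/s
Panel 3-4: Δb = 0.59 m, d̄ = (0.23+0.11)/2 = 0.17, v̄ = (0.250+0.214)/2 = 0.232 → q = 0.59×0.17×0.232 = 0.02327 m³/s
Q = Σ q = 0.2210 m³/s

0.221 m³/s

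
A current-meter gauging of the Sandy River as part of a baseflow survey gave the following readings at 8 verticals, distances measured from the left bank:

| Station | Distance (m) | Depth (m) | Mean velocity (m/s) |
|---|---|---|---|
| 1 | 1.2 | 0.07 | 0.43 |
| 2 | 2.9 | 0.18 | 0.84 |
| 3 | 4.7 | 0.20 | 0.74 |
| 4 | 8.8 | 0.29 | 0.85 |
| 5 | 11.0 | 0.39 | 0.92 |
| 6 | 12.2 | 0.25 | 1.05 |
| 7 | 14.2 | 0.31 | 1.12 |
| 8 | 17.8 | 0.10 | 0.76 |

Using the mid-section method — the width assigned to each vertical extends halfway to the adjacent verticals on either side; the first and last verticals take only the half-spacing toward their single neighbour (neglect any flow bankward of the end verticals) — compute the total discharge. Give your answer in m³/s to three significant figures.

3.64 m³/s

w_1 = (2.9 − 1.2)/2 = 0.85 m; q_1 = 0.43 × 0.07 × 0.85 = 0.02559 m³/s
w_2 = (4.7 − 1.2)/2 = 1.75 m; q_2 = 0.84 × 0.18 × 1.75 = 0.2646 m³/s
w_3 = (8.8 − 2.9)/2 = 2.95 m; q_3 = 0.74 × 0.20 × 2.95 = 0.4366 m³/s
w_4 = (11.0 − 4.7)/2 = 3.15 m; q_4 = 0.85 × 0.29 × 3.15 = 0.7765 m³/s
w_5 = (12.2 − 8.8)/2 = 1.7 m; q_5 = 0.92 × 0.39 × 1.7 = 0.6100 m³/s
w_6 = (14.2 − 11.0)/2 = 1.6 m; q_6 = 1.05 × 0.25 × 1.6 = 0.4200 m³/s
w_7 = (17.8 − 12.2)/2 = 2.8 m; q_7 = 1.12 × 0.31 × 2.8 = 0.9722 m³/s
w_8 = (17.8 − 14.2)/2 = 1.8 m; q_8 = 0.76 × 0.10 × 1.8 = 0.1368 m³/s
Q = Σ qᵢ = 3.642 m³/s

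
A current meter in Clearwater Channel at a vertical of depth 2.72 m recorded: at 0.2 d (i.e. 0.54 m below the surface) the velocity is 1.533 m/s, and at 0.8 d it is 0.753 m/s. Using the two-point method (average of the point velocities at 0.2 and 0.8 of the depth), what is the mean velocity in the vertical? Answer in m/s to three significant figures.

v̄ = (1.533 + 0.753) / 2 = 1.143 m/s

1.14 m/s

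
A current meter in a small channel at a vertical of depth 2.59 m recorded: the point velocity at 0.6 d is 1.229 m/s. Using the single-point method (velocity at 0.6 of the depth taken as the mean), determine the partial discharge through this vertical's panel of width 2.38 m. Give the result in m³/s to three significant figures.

7.58 m³/s

v̄ = v₀.₆ = 1.229 m/s
q = v̄ × d × w = 1.229 × 2.59 × 2.38 = 7.576 m³/s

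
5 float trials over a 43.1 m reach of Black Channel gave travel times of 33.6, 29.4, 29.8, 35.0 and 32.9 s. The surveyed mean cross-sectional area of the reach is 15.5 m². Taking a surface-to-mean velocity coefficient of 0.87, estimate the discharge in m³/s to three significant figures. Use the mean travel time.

18.1 m³/s

t̄ = (33.6 + 29.4 + 29.8 + 35.0 + 32.9) / 5 = 32.14 s
v_surface = L / t̄ = 43.1 / 32.14 = 1.341 m/s
v_mean = 0.87 × 1.341 = 1.167 m/s
Q = A × v_mean = 15.5 × 1.167 = 18.08 m³/s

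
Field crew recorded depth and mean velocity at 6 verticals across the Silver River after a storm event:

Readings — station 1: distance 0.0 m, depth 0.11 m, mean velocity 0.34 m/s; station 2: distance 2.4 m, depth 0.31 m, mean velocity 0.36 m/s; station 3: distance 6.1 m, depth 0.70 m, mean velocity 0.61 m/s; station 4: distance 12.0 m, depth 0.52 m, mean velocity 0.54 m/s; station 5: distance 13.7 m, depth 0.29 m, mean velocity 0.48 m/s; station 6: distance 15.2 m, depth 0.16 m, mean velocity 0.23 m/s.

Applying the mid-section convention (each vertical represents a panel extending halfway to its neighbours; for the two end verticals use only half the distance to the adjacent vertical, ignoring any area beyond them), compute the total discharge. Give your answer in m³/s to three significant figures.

w_1 = (2.4 − 0.0)/2 = 1.2 m; q_1 = 0.34 × 0.11 × 1.2 = 0.04488 m³/s
w_2 = (6.1 − 0.0)/2 = 3.05 m; q_2 = 0.36 × 0.31 × 3.05 = 0.3404 m³/s
w_3 = (12.0 − 2.4)/2 = 4.8 m; q_3 = 0.61 × 0.70 × 4.8 = 2.050 m³/s
w_4 = (13.7 − 6.1)/2 = 3.8 m; q_4 = 0.54 × 0.52 × 3.8 = 1.067 m³/s
w_5 = (15.2 − 12.0)/2 = 1.6 m; q_5 = 0.48 × 0.29 × 1.6 = 0.2227 m³/s
w_6 = (15.2 − 13.7)/2 = 0.75 m; q_6 = 0.23 × 0.16 × 0.75 = 0.02760 m³/s
Q = Σ qᵢ = 3.752 m³/s

3.75 m³/s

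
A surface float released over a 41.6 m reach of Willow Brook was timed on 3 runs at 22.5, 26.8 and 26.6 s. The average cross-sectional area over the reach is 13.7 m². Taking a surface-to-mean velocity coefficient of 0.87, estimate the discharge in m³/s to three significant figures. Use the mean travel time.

19.6 m³/s

t̄ = (22.5 + 26.8 + 26.6) / 3 = 25.3 s
v_surface = L / t̄ = 41.6 / 25.3 = 1.644 m/s
v_mean = 0.87 × 1.644 = 1.431 m/s
Q = A × v_mean = 13.7 × 1.431 = 19.60 m³/s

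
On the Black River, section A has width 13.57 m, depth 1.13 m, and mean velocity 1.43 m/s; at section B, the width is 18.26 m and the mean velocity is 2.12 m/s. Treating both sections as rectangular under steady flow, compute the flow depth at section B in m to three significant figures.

0.566 m

Q = A₁V₁ = (13.57×1.13) × 1.43 = 21.93 m³/s
d₂ = Q/(b₂ V₂) = 21.93/(18.26×2.12) = 0.5664 m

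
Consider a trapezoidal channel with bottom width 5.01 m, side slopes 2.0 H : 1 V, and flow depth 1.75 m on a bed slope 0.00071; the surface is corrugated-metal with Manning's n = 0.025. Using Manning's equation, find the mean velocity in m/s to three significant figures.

A = (b + z·y)·y = (5.01 + 2.0×1.75)×1.75 = 14.89 m²
P = b + 2y√(1+z²) = 5.01 + 2×1.75×√(1+2.0²) = 12.84 m
R = A/P = 14.89/12.84 = 1.160 m
Q = (1/n)·A·R^(2/3)·S^(1/2) = (1/0.025) × 14.89 × 1.160^(2/3) × 0.00071^(1/2) = 17.53 m³/s
V = Q/A = 17.53/14.89 = 1.177 m/s

1.18 m/s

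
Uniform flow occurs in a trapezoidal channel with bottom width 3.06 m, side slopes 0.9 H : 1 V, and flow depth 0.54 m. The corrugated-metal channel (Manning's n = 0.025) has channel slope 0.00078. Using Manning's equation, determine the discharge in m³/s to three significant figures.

1.21 m³/s

A = (b + z·y)·y = (3.06 + 0.9×0.54)×0.54 = 1.915 m²
P = b + 2y√(1+z²) = 3.06 + 2×0.54×√(1+0.9²) = 4.513 m
R = A/P = 1.915/4.513 = 0.4243 m
Q = (1/n)·A·R^(2/3)·S^(1/2) = (1/0.025) × 1.915 × 0.4243^(2/3) × 0.00078^(1/2) = 1.208 m³/s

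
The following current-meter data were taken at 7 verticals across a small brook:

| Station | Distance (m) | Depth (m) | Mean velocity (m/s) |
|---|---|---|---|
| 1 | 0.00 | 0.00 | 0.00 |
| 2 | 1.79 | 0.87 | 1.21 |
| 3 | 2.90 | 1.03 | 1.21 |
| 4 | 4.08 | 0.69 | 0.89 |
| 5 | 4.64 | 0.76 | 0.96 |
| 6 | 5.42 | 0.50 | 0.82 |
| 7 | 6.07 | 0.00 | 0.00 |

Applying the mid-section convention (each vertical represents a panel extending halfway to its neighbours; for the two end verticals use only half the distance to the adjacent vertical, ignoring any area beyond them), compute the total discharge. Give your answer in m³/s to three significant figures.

w_2 = (2.90 − 0.00)/2 = 1.45 m; q_2 = 1.21 × 0.87 × 1.45 = 1.526 m³/s
w_3 = (4.08 − 1.79)/2 = 1.145 m; q_3 = 1.21 × 1.03 × 1.145 = 1.427 m³/s
w_4 = (4.64 − 2.90)/2 = 0.87 m; q_4 = 0.89 × 0.69 × 0.87 = 0.5343 m³/s
w_5 = (5.42 − 4.08)/2 = 0.67 m; q_5 = 0.96 × 0.76 × 0.67 = 0.4888 m³/s
w_6 = (6.07 − 4.64)/2 = 0.715 m; q_6 = 0.82 × 0.50 × 0.715 = 0.2932 m³/s
Stations 1, 7 contribute zero (depth or velocity is 0).
Q = Σ qᵢ = 4.270 m³/s

4.27 m³/s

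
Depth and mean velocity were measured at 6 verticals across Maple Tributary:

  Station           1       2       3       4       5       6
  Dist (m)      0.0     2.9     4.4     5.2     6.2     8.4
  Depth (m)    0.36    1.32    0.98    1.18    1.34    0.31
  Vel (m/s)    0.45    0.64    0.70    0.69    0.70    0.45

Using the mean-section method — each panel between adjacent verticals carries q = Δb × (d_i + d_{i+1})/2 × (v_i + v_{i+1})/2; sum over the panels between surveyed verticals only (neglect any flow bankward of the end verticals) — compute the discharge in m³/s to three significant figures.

5.00 m³/s

Panel 1-2: Δb = 2.9 m, d̄ = (0.36+1.32)/2 = 0.84, v̄ = (0.45+0.64)/2 = 0.545 → q = 2.9×0.84×0.545 = 1.328 m³/s
Panel 2-3: Δb = 1.5 m, d̄ = (1.32+0.98)/2 = 1.15, v̄ = (0.64+0.70)/2 = 0.67 → q = 1.5×1.15×0.67 = 1.156 m³/s
Panel 3-4: Δb = 0.8 m, d̄ = (0.98+1.18)/2 = 1.08, v̄ = (0.70+0.69)/2 = 0.695 → q = 0.8×1.08×0.695 = 0.6005 m³/s
Panel 4-5: Δb = 1 m, d̄ = (1.18+1.34)/2 = 1.26, v̄ = (0.69+0.70)/2 = 0.695 → q = 1×1.26×0.695 = 0.8757 m³/s
Panel 5-6: Δb = 2.2 m, d̄ = (1.34+0.31)/2 = 0.825, v̄ = (0.70+0.45)/2 = 0.575 → q = 2.2×0.825×0.575 = 1.044 m³/s
Q = Σ q = 5.003 m³/s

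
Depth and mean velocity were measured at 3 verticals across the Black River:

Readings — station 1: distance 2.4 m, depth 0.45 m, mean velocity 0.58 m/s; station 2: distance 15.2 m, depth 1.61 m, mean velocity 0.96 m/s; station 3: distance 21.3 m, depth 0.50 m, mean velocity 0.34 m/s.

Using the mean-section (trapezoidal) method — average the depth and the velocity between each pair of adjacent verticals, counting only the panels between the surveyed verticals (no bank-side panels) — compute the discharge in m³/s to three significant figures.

Panel 1-2: Δb = 12.8 m, d̄ = (0.45+1.61)/2 = 1.03, v̄ = (0.58+0.96)/2 = 0.77 → q = 12.8×1.03×0.77 = 10.15 m³/s
Panel 2-3: Δb = 6.1 m, d̄ = (1.61+0.50)/2 = 1.055, v̄ = (0.96+0.34)/2 = 0.65 → q = 6.1×1.055×0.65 = 4.183 m³/s
Q = Σ q = 14.33 m³/s

14.3 m³/s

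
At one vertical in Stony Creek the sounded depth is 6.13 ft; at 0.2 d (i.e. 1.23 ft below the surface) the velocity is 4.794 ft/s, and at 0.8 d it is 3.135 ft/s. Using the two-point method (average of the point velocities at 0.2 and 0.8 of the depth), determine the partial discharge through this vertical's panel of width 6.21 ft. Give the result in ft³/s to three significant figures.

v̄ = (4.794 + 3.135) / 2 = 3.965 ft/s
q = v̄ × d × w = 3.965 × 6.13 × 6.21 = 150.9 ft³/s

151 ft³/s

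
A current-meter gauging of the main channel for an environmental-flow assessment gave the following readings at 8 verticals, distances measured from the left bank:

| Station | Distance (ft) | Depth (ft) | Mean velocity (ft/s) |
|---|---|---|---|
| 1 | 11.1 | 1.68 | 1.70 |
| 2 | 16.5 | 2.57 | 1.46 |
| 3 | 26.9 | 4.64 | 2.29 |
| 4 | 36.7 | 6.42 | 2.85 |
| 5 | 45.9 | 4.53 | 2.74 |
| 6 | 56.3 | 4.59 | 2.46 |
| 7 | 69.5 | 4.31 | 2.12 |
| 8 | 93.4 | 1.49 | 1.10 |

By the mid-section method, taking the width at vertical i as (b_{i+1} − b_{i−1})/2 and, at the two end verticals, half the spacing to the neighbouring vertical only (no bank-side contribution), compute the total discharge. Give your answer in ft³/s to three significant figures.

w_1 = (16.5 − 11.1)/2 = 2.7 ft; q_1 = 1.70 × 1.68 × 2.7 = 7.711 ft³/s
w_2 = (26.9 − 11.1)/2 = 7.9 ft; q_2 = 1.46 × 2.57 × 7.9 = 29.64 ft³/s
w_3 = (36.7 − 16.5)/2 = 10.1 ft; q_3 = 2.29 × 4.64 × 10.1 = 107.3 ft³/s
w_4 = (45.9 − 26.9)/2 = 9.5 ft; q_4 = 2.85 × 6.42 × 9.5 = 173.8 ft³/s
w_5 = (56.3 − 36.7)/2 = 9.8 ft; q_5 = 2.74 × 4.53 × 9.8 = 121.6 ft³/s
w_6 = (69.5 − 45.9)/2 = 11.8 ft; q_6 = 2.46 × 4.59 × 11.8 = 133.2 ft³/s
w_7 = (93.4 − 56.3)/2 = 18.55 ft; q_7 = 2.12 × 4.31 × 18.55 = 169.5 ft³/s
w_8 = (93.4 − 69.5)/2 = 11.95 ft; q_8 = 1.10 × 1.49 × 11.95 = 19.59 ft³/s
Q = Σ qᵢ = 762.5 ft³/s

762 ft³/s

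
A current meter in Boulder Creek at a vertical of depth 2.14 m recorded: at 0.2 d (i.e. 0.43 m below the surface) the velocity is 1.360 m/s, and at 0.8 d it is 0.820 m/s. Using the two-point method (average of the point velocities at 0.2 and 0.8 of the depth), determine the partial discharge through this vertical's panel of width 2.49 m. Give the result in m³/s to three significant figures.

5.81 m³/s

v̄ = (1.360 + 0.820) / 2 = 1.090 m/s
q = v̄ × d × w = 1.090 × 2.14 × 2.49 = 5.808 m³/s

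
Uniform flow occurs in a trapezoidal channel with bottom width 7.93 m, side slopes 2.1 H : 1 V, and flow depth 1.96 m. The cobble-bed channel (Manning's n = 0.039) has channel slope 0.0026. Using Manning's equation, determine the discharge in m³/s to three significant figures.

38.4 m³/s

A = (b + z·y)·y = (7.93 + 2.1×1.96)×1.96 = 23.61 m²
P = b + 2y√(1+z²) = 7.93 + 2×1.96×√(1+2.1²) = 17.05 m
R = A/P = 23.61/17.05 = 1.385 m
Q = (1/n)·A·R^(2/3)·S^(1/2) = (1/0.039) × 23.61 × 1.385^(2/3) × 0.0026^(1/2) = 38.35 m³/s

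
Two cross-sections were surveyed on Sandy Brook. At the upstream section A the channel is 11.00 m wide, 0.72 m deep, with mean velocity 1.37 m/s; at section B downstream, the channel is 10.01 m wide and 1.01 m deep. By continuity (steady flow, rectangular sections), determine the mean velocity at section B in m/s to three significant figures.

Q = A₁V₁ = (11.00×0.72) × 1.37 = 10.85 m³/s
A₂ = 10.01 × 1.01 = 10.11 m²
V₂ = Q/A₂ = 10.85/10.11 = 1.073 m/s

1.07 m/s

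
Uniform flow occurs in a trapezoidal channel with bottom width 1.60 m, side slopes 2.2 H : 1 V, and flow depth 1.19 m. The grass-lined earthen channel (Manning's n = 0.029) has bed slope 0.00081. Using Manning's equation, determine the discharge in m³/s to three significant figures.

3.82 m³/s

A = (b + z·y)·y = (1.60 + 2.2×1.19)×1.19 = 5.019 m²
P = b + 2y√(1+z²) = 1.60 + 2×1.19×√(1+2.2²) = 7.352 m
R = A/P = 5.019/7.352 = 0.6828 m
Q = (1/n)·A·R^(2/3)·S^(1/2) = (1/0.029) × 5.019 × 0.6828^(2/3) × 0.00081^(1/2) = 3.820 m³/s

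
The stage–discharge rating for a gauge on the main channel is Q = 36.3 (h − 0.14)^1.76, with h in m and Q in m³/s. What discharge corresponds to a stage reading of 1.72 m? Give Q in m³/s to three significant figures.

Q = 36.3 × (1.72 − 0.14)^1.76 = 36.3 × 1.58^1.76 = 81.20 m³/s

81.2 m³/s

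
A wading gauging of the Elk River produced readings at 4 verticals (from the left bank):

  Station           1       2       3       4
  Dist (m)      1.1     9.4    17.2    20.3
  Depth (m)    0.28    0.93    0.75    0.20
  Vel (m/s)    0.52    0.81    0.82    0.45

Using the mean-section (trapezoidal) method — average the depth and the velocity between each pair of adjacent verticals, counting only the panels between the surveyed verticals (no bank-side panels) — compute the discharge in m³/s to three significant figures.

Panel 1-2: Δb = 8.3 m, d̄ = (0.28+0.93)/2 = 0.605, v̄ = (0.52+0.81)/2 = 0.665 → q = 8.3×0.605×0.665 = 3.339 m³/s
Panel 2-3: Δb = 7.8 m, d̄ = (0.93+0.75)/2 = 0.84, v̄ = (0.81+0.82)/2 = 0.815 → q = 7.8×0.84×0.815 = 5.340 m³/s
Panel 3-4: Δb = 3.1 m, d̄ = (0.75+0.20)/2 = 0.475, v̄ = (0.82+0.45)/2 = 0.635 → q = 3.1×0.475×0.635 = 0.9350 m³/s
Q = Σ q = 9.614 m³/s

9.61 m³/s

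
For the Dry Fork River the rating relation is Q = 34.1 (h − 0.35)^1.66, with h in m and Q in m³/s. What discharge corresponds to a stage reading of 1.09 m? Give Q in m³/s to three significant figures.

Q = 34.1 × (1.09 − 0.35)^1.66 = 34.1 × 0.74^1.66 = 20.69 m³/s

20.7 m³/s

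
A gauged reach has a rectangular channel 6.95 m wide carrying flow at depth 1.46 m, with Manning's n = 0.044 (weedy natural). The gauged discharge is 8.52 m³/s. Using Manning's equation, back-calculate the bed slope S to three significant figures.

0.00132

A = b·y = 6.95 × 1.46 = 10.15 m²
P = b + 2y = 6.95 + 2×1.46 = 9.870 m
R = A/P = 10.15/9.870 = 1.028 m
S = (Q·n / (1·A·R^(2/3)))² = (8.52×0.044 / (1×10.15×1.019))² = 0.001315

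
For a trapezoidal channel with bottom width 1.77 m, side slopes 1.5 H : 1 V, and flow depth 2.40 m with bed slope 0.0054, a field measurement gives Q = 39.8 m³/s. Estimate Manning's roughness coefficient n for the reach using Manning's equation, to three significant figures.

0.0274

A = (b + z·y)·y = (1.77 + 1.5×2.40)×2.40 = 12.89 m²
P = b + 2y√(1+z²) = 1.77 + 2×2.40×√(1+1.5²) = 10.42 m
R = A/P = 12.89/10.42 = 1.236 m
n = (1/Q)·A·R^(2/3)·S^(1/2) = (1/39.8) × 12.89 × 1.152 × 0.07348 = 0.02741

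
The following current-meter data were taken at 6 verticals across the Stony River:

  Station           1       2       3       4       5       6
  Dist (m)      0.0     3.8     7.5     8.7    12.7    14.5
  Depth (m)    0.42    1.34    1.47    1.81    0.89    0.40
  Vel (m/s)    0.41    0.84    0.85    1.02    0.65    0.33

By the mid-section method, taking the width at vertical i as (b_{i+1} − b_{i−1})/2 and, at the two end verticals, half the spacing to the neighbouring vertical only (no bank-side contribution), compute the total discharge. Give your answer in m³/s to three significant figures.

w_1 = (3.8 − 0.0)/2 = 1.9 m; q_1 = 0.41 × 0.42 × 1.9 = 0.3272 m³/s
w_2 = (7.5 − 0.0)/2 = 3.75 m; q_2 = 0.84 × 1.34 × 3.75 = 4.221 m³/s
w_3 = (8.7 − 3.8)/2 = 2.45 m; q_3 = 0.85 × 1.47 × 2.45 = 3.061 m³/s
w_4 = (12.7 − 7.5)/2 = 2.6 m; q_4 = 1.02 × 1.81 × 2.6 = 4.800 m³/s
w_5 = (14.5 − 8.7)/2 = 2.9 m; q_5 = 0.65 × 0.89 × 2.9 = 1.678 m³/s
w_6 = (14.5 − 12.7)/2 = 0.9 m; q_6 = 0.33 × 0.40 × 0.9 = 0.1188 m³/s
Q = Σ qᵢ = 14.21 m³/s

14.2 m³/s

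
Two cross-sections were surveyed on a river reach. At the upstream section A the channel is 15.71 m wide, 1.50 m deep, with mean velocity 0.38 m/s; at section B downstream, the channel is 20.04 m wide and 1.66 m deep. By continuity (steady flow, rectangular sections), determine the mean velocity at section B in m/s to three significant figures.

0.269 m/s

Q = A₁V₁ = (15.71×1.50) × 0.38 = 8.955 m³/s
A₂ = 20.04 × 1.66 = 33.27 m²
V₂ = Q/A₂ = 8.955/33.27 = 0.2692 m/s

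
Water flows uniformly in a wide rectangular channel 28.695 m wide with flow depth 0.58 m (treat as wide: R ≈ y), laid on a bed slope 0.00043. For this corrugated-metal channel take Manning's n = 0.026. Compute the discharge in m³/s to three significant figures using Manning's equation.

A = b·y = 28.695 × 0.58 = 16.64 m²
Wide channel: R ≈ y = 0.58 m
Q = (1/n)·A·R^(2/3)·S^(1/2) = (1/0.026) × 16.64 × 0.5800^(2/3) × 0.00043^(1/2) = 9.232 m³/s

9.23 m³/s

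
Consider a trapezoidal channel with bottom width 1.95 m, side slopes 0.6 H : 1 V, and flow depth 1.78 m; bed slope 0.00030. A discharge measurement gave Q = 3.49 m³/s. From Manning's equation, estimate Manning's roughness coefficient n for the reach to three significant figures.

0.0245

A = (b + z·y)·y = (1.95 + 0.6×1.78)×1.78 = 5.372 m²
P = b + 2y√(1+z²) = 1.95 + 2×1.78×√(1+0.6²) = 6.102 m
R = A/P = 5.372/6.102 = 0.8804 m
n = (1/Q)·A·R^(2/3)·S^(1/2) = (1/3.49) × 5.372 × 0.9186 × 0.01732 = 0.02449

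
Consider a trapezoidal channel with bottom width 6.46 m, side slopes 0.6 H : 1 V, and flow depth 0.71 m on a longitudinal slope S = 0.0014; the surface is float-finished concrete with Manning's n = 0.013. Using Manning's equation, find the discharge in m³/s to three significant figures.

10.0 m³/s

A = (b + z·y)·y = (6.46 + 0.6×0.71)×0.71 = 4.889 m²
P = b + 2y√(1+z²) = 6.46 + 2×0.71×√(1+0.6²) = 8.116 m
R = A/P = 4.889/8.116 = 0.6024 m
Q = (1/n)·A·R^(2/3)·S^(1/2) = (1/0.013) × 4.889 × 0.6024^(2/3) × 0.0014^(1/2) = 10.04 m³/s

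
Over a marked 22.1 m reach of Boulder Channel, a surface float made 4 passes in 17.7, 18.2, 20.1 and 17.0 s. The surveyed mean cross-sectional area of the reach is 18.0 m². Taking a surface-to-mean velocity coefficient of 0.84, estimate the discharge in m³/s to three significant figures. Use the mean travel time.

18.3 m³/s

t̄ = (17.7 + 18.2 + 20.1 + 17.0) / 4 = 18.25 s
v_surface = L / t̄ = 22.1 / 18.25 = 1.211 m/s
v_mean = 0.84 × 1.211 = 1.017 m/s
Q = A × v_mean = 18.0 × 1.017 = 18.31 m³/s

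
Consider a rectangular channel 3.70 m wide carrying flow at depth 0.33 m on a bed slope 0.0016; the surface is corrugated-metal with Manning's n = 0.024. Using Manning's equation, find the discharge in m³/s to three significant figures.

0.871 m³/s

A = b·y = 3.70 × 0.33 = 1.221 m²
P = b + 2y = 3.70 + 2×0.33 = 4.360 m
R = A/P = 1.221/4.360 = 0.2800 m
Q = (1/n)·A·R^(2/3)·S^(1/2) = (1/0.024) × 1.221 × 0.2800^(2/3) × 0.0016^(1/2) = 0.8711 m³/s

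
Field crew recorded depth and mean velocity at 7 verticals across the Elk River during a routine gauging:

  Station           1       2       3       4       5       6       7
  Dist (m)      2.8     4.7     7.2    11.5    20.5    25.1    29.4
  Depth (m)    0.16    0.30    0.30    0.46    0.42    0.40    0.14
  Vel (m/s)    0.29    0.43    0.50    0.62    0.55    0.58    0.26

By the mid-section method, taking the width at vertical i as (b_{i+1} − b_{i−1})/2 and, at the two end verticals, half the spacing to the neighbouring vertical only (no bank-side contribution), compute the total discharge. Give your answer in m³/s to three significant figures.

5.42 m³/s

w_1 = (4.7 − 2.8)/2 = 0.95 m; q_1 = 0.29 × 0.16 × 0.95 = 0.04408 m³/s
w_2 = (7.2 − 2.8)/2 = 2.2 m; q_2 = 0.43 × 0.30 × 2.2 = 0.2838 m³/s
w_3 = (11.5 − 4.7)/2 = 3.4 m; q_3 = 0.50 × 0.30 × 3.4 = 0.5100 m³/s
w_4 = (20.5 − 7.2)/2 = 6.65 m; q_4 = 0.62 × 0.46 × 6.65 = 1.897 m³/s
w_5 = (25.1 − 11.5)/2 = 6.8 m; q_5 = 0.55 × 0.42 × 6.8 = 1.571 m³/s
w_6 = (29.4 − 20.5)/2 = 4.45 m; q_6 = 0.58 × 0.40 × 4.45 = 1.032 m³/s
w_7 = (29.4 − 25.1)/2 = 2.15 m; q_7 = 0.26 × 0.14 × 2.15 = 0.07826 m³/s
Q = Σ qᵢ = 5.416 m³/s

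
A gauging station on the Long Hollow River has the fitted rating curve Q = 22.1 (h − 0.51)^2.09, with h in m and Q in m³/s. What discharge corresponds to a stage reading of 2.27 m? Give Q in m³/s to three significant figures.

Q = 22.1 × (2.27 − 0.51)^2.09 = 22.1 × 1.76^2.09 = 72.03 m³/s

72.0 m³/s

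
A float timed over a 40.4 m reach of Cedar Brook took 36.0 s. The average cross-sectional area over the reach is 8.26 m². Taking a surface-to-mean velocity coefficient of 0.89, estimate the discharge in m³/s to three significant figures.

8.25 m³/s

v_surface = L / t̄ = 40.4 / 36 = 1.122 m/s
v_mean = 0.89 × 1.122 = 0.9988 m/s
Q = A × v_mean = 8.26 × 0.9988 = 8.250 m³/s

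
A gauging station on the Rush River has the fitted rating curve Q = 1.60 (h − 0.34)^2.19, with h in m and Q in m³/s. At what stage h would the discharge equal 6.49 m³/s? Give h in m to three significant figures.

h − h₀ = (Q/C)^(1/b) = (6.49/1.60)^(1/2.19) = 1.895 m
h = 0.34 + 1.895 = 2.235 m

2.24 m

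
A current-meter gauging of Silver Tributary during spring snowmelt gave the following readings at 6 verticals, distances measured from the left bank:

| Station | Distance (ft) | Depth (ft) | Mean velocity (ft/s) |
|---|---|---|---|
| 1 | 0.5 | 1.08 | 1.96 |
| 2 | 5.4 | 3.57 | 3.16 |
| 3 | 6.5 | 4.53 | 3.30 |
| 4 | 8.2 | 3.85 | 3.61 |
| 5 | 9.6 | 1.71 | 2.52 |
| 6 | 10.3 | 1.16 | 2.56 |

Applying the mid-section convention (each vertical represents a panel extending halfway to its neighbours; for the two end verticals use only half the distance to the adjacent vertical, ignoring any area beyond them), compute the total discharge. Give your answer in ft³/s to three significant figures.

w_1 = (5.4 − 0.5)/2 = 2.45 ft; q_1 = 1.96 × 1.08 × 2.45 = 5.186 ft³/s
w_2 = (6.5 − 0.5)/2 = 3 ft; q_2 = 3.16 × 3.57 × 3 = 33.84 ft³/s
w_3 = (8.2 − 5.4)/2 = 1.4 ft; q_3 = 3.30 × 4.53 × 1.4 = 20.93 ft³/s
w_4 = (9.6 − 6.5)/2 = 1.55 ft; q_4 = 3.61 × 3.85 × 1.55 = 21.54 ft³/s
w_5 = (10.3 − 8.2)/2 = 1.05 ft; q_5 = 2.52 × 1.71 × 1.05 = 4.525 ft³/s
w_6 = (10.3 − 9.6)/2 = 0.35 ft; q_6 = 2.56 × 1.16 × 0.35 = 1.039 ft³/s
Q = Σ qᵢ = 87.07 ft³/s

87.1 ft³/s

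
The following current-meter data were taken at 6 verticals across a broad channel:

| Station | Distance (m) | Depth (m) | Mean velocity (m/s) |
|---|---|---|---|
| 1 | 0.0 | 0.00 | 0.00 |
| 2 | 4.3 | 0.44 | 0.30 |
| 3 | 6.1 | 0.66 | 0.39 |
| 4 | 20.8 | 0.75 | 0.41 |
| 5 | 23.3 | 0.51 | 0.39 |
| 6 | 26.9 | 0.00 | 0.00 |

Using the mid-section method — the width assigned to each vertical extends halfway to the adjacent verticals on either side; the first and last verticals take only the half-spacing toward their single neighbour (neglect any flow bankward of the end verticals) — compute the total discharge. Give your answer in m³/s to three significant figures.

5.78 m³/s

w_2 = (6.1 − 0.0)/2 = 3.05 m; q_2 = 0.30 × 0.44 × 3.05 = 0.4026 m³/s
w_3 = (20.8 − 4.3)/2 = 8.25 m; q_3 = 0.39 × 0.66 × 8.25 = 2.124 m³/s
w_4 = (23.3 − 6.1)/2 = 8.6 m; q_4 = 0.41 × 0.75 × 8.6 = 2.645 m³/s
w_5 = (26.9 − 20.8)/2 = 3.05 m; q_5 = 0.39 × 0.51 × 3.05 = 0.6066 m³/s
Stations 1, 6 contribute zero (depth or velocity is 0).
Q = Σ qᵢ = 5.777 m³/s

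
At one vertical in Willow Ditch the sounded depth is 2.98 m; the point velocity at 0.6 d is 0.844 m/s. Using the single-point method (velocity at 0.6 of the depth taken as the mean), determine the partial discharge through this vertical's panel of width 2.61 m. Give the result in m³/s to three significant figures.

v̄ = v₀.₆ = 0.844 m/s
q = v̄ × d × w = 0.8440 × 2.98 × 2.61 = 6.564 m³/s

6.56 m³/s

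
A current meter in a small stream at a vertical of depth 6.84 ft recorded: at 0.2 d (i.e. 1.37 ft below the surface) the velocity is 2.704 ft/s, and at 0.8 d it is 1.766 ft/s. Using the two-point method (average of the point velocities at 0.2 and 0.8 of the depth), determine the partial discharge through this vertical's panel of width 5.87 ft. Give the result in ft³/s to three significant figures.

v̄ = (2.704 + 1.766) / 2 = 2.235 ft/s
q = v̄ × d × w = 2.235 × 6.84 × 5.87 = 89.74 ft³/s

89.7 ft³/s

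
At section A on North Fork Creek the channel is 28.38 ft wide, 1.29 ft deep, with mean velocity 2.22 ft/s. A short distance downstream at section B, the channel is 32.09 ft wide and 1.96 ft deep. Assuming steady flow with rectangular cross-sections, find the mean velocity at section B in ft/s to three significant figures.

1.29 ft/s

Q = A₁V₁ = (28.38×1.29) × 2.22 = 81.27 ft³/s
A₂ = 32.09 × 1.96 = 62.90 ft²
V₂ = Q/A₂ = 81.27/62.90 = 1.292 ft/s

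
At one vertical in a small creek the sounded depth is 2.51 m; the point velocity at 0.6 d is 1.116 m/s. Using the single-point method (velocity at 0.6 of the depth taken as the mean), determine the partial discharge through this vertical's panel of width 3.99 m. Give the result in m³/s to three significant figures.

11.2 m³/s

v̄ = v₀.₆ = 1.116 m/s
q = v̄ × d × w = 1.116 × 2.51 × 3.99 = 11.18 m³/s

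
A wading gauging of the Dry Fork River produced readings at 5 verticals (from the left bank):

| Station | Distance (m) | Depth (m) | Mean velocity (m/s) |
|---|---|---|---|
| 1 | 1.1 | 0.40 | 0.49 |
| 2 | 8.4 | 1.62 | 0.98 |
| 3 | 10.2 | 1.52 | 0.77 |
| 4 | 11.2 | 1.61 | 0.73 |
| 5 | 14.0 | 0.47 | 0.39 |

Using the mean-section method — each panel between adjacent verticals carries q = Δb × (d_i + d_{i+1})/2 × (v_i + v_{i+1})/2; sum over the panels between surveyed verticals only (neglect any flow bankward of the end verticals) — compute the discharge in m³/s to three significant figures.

10.7 m³/s

Panel 1-2: Δb = 7.3 m, d̄ = (0.40+1.62)/2 = 1.01, v̄ = (0.49+0.98)/2 = 0.735 → q = 7.3×1.01×0.735 = 5.419 m³/s
Panel 2-3: Δb = 1.8 m, d̄ = (1.62+1.52)/2 = 1.57, v̄ = (0.98+0.77)/2 = 0.875 → q = 1.8×1.57×0.875 = 2.473 m³/s
Panel 3-4: Δb = 1 m, d̄ = (1.52+1.61)/2 = 1.565, v̄ = (0.77+0.73)/2 = 0.75 → q = 1×1.565×0.75 = 1.174 m³/s
Panel 4-5: Δb = 2.8 m, d̄ = (1.61+0.47)/2 = 1.04, v̄ = (0.73+0.39)/2 = 0.56 → q = 2.8×1.04×0.56 = 1.631 m³/s
Q = Σ q = 10.70 m³/s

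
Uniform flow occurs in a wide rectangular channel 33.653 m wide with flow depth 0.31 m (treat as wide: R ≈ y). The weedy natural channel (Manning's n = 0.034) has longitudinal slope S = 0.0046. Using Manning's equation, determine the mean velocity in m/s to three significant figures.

A = b·y = 33.653 × 0.31 = 10.43 m²
Wide channel: R ≈ y = 0.31 m
Q = (1/n)·A·R^(2/3)·S^(1/2) = (1/0.034) × 10.43 × 0.3100^(2/3) × 0.0046^(1/2) = 9.532 m³/s
V = Q/A = 9.532/10.43 = 0.9137 m/s

0.914 m/s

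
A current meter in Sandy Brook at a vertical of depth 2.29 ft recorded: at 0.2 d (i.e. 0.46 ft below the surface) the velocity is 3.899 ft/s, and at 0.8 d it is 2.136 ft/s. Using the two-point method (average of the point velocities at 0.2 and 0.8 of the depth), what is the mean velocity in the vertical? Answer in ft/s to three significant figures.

3.02 ft/s

v̄ = (3.899 + 2.136) / 2 = 3.018 ft/s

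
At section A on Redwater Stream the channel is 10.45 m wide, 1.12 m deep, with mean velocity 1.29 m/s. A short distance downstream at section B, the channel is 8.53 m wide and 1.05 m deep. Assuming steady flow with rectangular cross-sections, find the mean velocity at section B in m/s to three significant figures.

1.69 m/s

Q = A₁V₁ = (10.45×1.12) × 1.29 = 15.10 m³/s
A₂ = 8.53 × 1.05 = 8.957 m²
V₂ = Q/A₂ = 15.10/8.957 = 1.686 m/s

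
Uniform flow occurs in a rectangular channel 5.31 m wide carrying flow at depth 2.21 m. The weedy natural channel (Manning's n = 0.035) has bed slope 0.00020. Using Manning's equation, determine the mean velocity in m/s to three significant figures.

A = b·y = 5.31 × 2.21 = 11.74 m²
P = b + 2y = 5.31 + 2×2.21 = 9.730 m
R = A/P = 11.74/9.730 = 1.206 m
Q = (1/n)·A·R^(2/3)·S^(1/2) = (1/0.035) × 11.74 × 1.206^(2/3) × 0.00020^(1/2) = 5.373 m³/s
V = Q/A = 5.373/11.74 = 0.4578 m/s

0.458 m/s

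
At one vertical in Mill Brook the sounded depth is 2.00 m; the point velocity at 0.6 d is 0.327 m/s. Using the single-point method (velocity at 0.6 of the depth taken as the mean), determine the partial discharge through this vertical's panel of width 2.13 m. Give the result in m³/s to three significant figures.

1.39 m³/s

v̄ = v₀.₆ = 0.327 m/s
q = v̄ × d × w = 0.3270 × 2.00 × 2.13 = 1.393 m³/s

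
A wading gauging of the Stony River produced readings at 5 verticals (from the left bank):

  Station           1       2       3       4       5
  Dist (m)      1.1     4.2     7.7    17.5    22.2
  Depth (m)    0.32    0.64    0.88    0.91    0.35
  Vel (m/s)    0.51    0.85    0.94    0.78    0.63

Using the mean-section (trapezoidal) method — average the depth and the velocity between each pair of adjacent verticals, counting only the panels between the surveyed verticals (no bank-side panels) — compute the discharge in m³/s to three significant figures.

Panel 1-2: Δb = 3.1 m, d̄ = (0.32+0.64)/2 = 0.48, v̄ = (0.51+0.85)/2 = 0.68 → q = 3.1×0.48×0.68 = 1.012 m³/s
Panel 2-3: Δb = 3.5 m, d̄ = (0.64+0.88)/2 = 0.76, v̄ = (0.85+0.94)/2 = 0.895 → q = 3.5×0.76×0.895 = 2.381 m³/s
Panel 3-4: Δb = 9.8 m, d̄ = (0.88+0.91)/2 = 0.895, v̄ = (0.94+0.78)/2 = 0.86 → q = 9.8×0.895×0.86 = 7.543 m³/s
Panel 4-5: Δb = 4.7 m, d̄ = (0.91+0.35)/2 = 0.63, v̄ = (0.78+0.63)/2 = 0.705 → q = 4.7×0.63×0.705 = 2.088 m³/s
Q = Σ q = 13.02 m³/s

13.0 m³/s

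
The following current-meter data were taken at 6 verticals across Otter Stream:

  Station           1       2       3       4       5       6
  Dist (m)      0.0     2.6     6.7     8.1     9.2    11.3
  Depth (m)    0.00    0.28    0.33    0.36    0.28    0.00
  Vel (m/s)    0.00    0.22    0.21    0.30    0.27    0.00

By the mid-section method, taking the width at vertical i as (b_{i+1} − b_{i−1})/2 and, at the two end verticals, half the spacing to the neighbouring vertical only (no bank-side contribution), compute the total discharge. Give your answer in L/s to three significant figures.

w_2 = (6.7 − 0.0)/2 = 3.35 m; q_2 = 0.22 × 0.28 × 3.35 = 0.2064 m³/s
w_3 = (8.1 − 2.6)/2 = 2.75 m; q_3 = 0.21 × 0.33 × 2.75 = 0.1906 m³/s
w_4 = (9.2 − 6.7)/2 = 1.25 m; q_4 = 0.30 × 0.36 × 1.25 = 0.1350 m³/s
w_5 = (11.3 − 8.1)/2 = 1.6 m; q_5 = 0.27 × 0.28 × 1.6 = 0.1210 m³/s
Stations 1, 6 contribute zero (depth or velocity is 0).
Q = Σ qᵢ = 0.6529 m³/s
= 0.6529 × 1000 = 652.9 L/s

653 L/s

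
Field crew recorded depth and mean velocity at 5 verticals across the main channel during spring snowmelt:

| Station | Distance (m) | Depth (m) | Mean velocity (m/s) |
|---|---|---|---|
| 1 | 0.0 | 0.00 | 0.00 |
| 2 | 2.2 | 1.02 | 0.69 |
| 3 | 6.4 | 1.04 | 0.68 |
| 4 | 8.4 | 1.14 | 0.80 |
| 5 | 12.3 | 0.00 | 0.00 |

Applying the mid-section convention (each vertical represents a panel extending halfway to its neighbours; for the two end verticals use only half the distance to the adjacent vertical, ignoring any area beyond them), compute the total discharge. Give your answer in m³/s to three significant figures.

7.13 m³/s

w_2 = (6.4 − 0.0)/2 = 3.2 m; q_2 = 0.69 × 1.02 × 3.2 = 2.252 m³/s
w_3 = (8.4 − 2.2)/2 = 3.1 m; q_3 = 0.68 × 1.04 × 3.1 = 2.192 m³/s
w_4 = (12.3 − 6.4)/2 = 2.95 m; q_4 = 0.80 × 1.14 × 2.95 = 2.690 m³/s
Stations 1, 5 contribute zero (depth or velocity is 0).
Q = Σ qᵢ = 7.135 m³/s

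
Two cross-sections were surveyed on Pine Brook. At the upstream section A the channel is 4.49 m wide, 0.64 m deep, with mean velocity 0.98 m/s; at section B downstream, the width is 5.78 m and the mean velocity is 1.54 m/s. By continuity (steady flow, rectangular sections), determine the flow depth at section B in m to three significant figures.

0.316 m

Q = A₁V₁ = (4.49×0.64) × 0.98 = 2.816 m³/s
d₂ = Q/(b₂ V₂) = 2.816/(5.78×1.54) = 0.3164 m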